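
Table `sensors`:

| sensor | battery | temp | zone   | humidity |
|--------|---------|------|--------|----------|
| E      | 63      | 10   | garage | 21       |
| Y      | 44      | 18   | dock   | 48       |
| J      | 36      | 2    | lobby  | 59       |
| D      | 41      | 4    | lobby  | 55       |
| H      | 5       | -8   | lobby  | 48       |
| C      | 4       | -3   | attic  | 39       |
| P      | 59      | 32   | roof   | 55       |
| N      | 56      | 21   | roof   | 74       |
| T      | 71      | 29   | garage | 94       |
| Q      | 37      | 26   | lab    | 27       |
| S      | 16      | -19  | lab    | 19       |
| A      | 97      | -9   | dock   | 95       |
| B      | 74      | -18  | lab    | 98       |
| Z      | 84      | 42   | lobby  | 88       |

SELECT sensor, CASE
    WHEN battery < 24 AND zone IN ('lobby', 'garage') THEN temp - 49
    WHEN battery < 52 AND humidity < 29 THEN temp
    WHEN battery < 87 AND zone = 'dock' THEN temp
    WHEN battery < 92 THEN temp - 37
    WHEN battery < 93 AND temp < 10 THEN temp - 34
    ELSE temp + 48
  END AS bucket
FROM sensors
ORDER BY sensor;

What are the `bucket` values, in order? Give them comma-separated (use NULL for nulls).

sensor=A: ELSE → 39
sensor=B: battery < 92 → -55
sensor=C: battery < 92 → -40
sensor=D: battery < 92 → -33
sensor=E: battery < 92 → -27
sensor=H: battery < 24 AND zone IN ('lobby', 'garage') → -57
sensor=J: battery < 92 → -35
sensor=N: battery < 92 → -16
sensor=P: battery < 92 → -5
sensor=Q: battery < 52 AND humidity < 29 → 26
sensor=S: battery < 52 AND humidity < 29 → -19
sensor=T: battery < 92 → -8
sensor=Y: battery < 87 AND zone = 'dock' → 18
sensor=Z: battery < 92 → 5

39, -55, -40, -33, -27, -57, -35, -16, -5, 26, -19, -8, 18, 5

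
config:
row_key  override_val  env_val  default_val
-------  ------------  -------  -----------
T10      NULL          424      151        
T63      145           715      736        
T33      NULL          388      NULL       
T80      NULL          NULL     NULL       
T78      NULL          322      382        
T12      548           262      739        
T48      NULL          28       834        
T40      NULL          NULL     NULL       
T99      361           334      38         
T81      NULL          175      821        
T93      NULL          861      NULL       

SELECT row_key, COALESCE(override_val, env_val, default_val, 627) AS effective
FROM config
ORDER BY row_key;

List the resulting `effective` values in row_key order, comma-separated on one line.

424, 548, 388, 627, 28, 145, 322, 627, 175, 861, 361

row_key=T10: override_val=NULL, env_val=424 → 424
row_key=T12: override_val=548 → 548
row_key=T33: override_val=NULL, env_val=388 → 388
row_key=T40: override_val=NULL, env_val=NULL, default_val=NULL, → literal 627 → 627
row_key=T48: override_val=NULL, env_val=28 → 28
row_key=T63: override_val=145 → 145
row_key=T78: override_val=NULL, env_val=322 → 322
row_key=T80: override_val=NULL, env_val=NULL, default_val=NULL, → literal 627 → 627
row_key=T81: override_val=NULL, env_val=175 → 175
row_key=T93: override_val=NULL, env_val=861 → 861
row_key=T99: override_val=361 → 361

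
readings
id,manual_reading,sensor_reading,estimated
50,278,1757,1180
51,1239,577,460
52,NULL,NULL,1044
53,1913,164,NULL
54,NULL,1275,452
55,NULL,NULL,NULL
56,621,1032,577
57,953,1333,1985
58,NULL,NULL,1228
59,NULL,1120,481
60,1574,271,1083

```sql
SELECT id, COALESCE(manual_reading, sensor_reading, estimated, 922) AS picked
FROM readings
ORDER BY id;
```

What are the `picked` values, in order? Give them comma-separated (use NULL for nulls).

id=50: manual_reading=278 → 278
id=51: manual_reading=1239 → 1239
id=52: manual_reading=NULL, sensor_reading=NULL, estimated=1044 → 1044
id=53: manual_reading=1913 → 1913
id=54: manual_reading=NULL, sensor_reading=1275 → 1275
id=55: manual_reading=NULL, sensor_reading=NULL, estimated=NULL, → literal 922 → 922
id=56: manual_reading=621 → 621
id=57: manual_reading=953 → 953
id=58: manual_reading=NULL, sensor_reading=NULL, estimated=1228 → 1228
id=59: manual_reading=NULL, sensor_reading=1120 → 1120
id=60: manual_reading=1574 → 1574

278, 1239, 1044, 1913, 1275, 922, 621, 953, 1228, 1120, 1574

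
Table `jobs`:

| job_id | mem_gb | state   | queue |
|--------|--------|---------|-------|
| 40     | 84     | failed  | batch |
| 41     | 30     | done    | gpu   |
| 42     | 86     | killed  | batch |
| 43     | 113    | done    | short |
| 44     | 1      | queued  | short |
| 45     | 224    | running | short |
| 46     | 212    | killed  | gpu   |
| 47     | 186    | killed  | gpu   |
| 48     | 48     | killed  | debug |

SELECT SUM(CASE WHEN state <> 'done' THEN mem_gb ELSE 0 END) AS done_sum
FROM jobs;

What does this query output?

job_id=40: ✓ → 84
job_id=41: ✗
job_id=42: ✓ → 86
job_id=43: ✗
job_id=44: ✓ → 1
job_id=45: ✓ → 224
job_id=46: ✓ → 212
job_id=47: ✓ → 186
job_id=48: ✓ → 48
done_sum = 84 + 86 + 1 + 224 + 212 + 186 + 48 = 841

841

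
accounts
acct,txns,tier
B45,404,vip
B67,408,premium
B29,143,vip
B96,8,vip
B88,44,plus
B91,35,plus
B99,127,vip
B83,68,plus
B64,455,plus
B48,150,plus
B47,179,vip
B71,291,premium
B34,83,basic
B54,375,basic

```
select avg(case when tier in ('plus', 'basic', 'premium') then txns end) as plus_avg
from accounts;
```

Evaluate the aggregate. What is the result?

acct=B45: ✗
acct=B67: ✓ → 408
acct=B29: ✗
acct=B96: ✗
acct=B88: ✓ → 44
acct=B91: ✓ → 35
acct=B99: ✗
acct=B83: ✓ → 68
acct=B64: ✓ → 455
acct=B48: ✓ → 150
acct=B47: ✗
acct=B71: ✓ → 291
acct=B34: ✓ → 83
acct=B54: ✓ → 375
plus_avg = (408 + 44 + 35 + 68 + 455 + 150 + 291 + 83 + 375) / 9 = 212.1111111111

212.1111111111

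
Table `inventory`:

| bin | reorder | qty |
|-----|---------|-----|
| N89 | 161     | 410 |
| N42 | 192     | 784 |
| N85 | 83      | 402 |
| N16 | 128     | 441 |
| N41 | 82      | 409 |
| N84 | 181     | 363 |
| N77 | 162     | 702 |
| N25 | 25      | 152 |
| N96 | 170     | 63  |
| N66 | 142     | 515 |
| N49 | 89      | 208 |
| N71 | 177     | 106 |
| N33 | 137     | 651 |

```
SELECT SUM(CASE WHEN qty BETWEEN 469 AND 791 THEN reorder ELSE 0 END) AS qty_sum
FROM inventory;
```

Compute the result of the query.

bin=N89: ✗
bin=N42: ✓ → 192
bin=N85: ✗
bin=N16: ✗
bin=N41: ✗
bin=N84: ✗
bin=N77: ✓ → 162
bin=N25: ✗
bin=N96: ✗
bin=N66: ✓ → 142
bin=N49: ✗
bin=N71: ✗
bin=N33: ✓ → 137
qty_sum = 192 + 162 + 142 + 137 = 633

633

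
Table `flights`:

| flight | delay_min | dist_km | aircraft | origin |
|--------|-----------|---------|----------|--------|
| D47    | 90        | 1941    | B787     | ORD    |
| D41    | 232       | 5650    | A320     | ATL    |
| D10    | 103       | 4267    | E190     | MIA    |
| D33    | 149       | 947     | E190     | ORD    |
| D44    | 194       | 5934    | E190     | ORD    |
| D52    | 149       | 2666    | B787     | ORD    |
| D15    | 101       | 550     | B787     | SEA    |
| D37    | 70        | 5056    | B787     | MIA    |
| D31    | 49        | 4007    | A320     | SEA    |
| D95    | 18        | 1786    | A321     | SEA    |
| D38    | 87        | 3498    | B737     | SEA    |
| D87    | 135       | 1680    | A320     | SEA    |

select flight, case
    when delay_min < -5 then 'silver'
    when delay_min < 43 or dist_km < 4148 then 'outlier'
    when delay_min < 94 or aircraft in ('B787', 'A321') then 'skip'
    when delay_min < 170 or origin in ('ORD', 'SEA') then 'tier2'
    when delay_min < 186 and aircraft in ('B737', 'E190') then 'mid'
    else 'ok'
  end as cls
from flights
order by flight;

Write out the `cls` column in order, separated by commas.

tier2, outlier, outlier, outlier, skip, outlier, ok, tier2, outlier, outlier, outlier, outlier

flight=D10: delay_min < 170 or origin in ('ORD', 'SEA') → tier2
flight=D15: delay_min < 43 or dist_km < 4148 → outlier
flight=D31: delay_min < 43 or dist_km < 4148 → outlier
flight=D33: delay_min < 43 or dist_km < 4148 → outlier
flight=D37: delay_min < 94 or aircraft in ('B787', 'A321') → skip
flight=D38: delay_min < 43 or dist_km < 4148 → outlier
flight=D41: ELSE → ok
flight=D44: delay_min < 170 or origin in ('ORD', 'SEA') → tier2
flight=D47: delay_min < 43 or dist_km < 4148 → outlier
flight=D52: delay_min < 43 or dist_km < 4148 → outlier
flight=D87: delay_min < 43 or dist_km < 4148 → outlier
flight=D95: delay_min < 43 or dist_km < 4148 → outlier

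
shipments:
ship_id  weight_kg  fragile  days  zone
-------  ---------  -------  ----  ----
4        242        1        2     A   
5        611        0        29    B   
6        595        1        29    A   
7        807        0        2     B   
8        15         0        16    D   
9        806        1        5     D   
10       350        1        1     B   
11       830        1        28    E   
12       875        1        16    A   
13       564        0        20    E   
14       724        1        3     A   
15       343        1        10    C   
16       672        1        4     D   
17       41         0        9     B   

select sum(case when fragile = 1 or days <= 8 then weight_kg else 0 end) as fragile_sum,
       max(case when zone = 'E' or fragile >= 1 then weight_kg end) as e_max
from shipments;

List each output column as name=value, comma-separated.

[fragile_sum: fragile = 1 or days <= 8]
ship_id=4: ✓ → 242
ship_id=5: ✗
ship_id=6: ✓ → 595
ship_id=7: ✓ → 807
ship_id=8: ✗
ship_id=9: ✓ → 806
ship_id=10: ✓ → 350
ship_id=11: ✓ → 830
ship_id=12: ✓ → 875
ship_id=13: ✗
ship_id=14: ✓ → 724
ship_id=15: ✓ → 343
ship_id=16: ✓ → 672
ship_id=17: ✗
fragile_sum = 242 + 595 + 807 + 806 + 350 + 830 + 875 + 724 + 343 + 672 = 6244
—
[e_max: zone = 'E' or fragile >= 1]
ship_id=4: ✓ → 242
ship_id=5: ✗
ship_id=6: ✓ → 595
ship_id=7: ✗
ship_id=8: ✗
ship_id=9: ✓ → 806
ship_id=10: ✓ → 350
ship_id=11: ✓ → 830
ship_id=12: ✓ → 875
ship_id=13: ✓ → 564
ship_id=14: ✓ → 724
ship_id=15: ✓ → 343
ship_id=16: ✓ → 672
ship_id=17: ✗
e_max = MAX(242, 595, 806, 350, 830, 875, 564, 724, 343, 672) = 875

fragile_sum=6244, e_max=875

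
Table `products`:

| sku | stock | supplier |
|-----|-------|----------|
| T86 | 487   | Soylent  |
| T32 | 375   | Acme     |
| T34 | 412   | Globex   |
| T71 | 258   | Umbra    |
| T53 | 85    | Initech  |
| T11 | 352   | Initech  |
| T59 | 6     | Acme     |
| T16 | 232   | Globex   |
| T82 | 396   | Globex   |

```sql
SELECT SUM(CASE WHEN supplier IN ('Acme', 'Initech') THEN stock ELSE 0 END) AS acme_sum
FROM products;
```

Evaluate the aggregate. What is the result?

818

sku=T86: ✗
sku=T32: ✓ → 375
sku=T34: ✗
sku=T71: ✗
sku=T53: ✓ → 85
sku=T11: ✓ → 352
sku=T59: ✓ → 6
sku=T16: ✗
sku=T82: ✗
acme_sum = 375 + 85 + 352 + 6 = 818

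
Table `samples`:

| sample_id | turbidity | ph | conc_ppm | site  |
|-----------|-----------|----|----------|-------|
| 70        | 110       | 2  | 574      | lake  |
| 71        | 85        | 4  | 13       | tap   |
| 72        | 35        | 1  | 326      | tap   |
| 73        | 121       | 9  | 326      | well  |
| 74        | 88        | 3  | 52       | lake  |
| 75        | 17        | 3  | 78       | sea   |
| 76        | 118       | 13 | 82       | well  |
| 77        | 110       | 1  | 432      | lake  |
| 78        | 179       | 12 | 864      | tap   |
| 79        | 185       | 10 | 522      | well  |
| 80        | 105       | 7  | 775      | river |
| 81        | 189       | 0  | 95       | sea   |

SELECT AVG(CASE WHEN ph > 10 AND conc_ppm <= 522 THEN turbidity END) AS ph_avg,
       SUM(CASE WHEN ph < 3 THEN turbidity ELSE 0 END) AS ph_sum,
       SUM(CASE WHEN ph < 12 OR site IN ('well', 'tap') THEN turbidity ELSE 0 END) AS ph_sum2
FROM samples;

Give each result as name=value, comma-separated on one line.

ph_avg=118, ph_sum=444, ph_sum2=1342

[ph_avg: ph > 10 AND conc_ppm <= 522]
sample_id=70: ✗
sample_id=71: ✗
sample_id=72: ✗
sample_id=73: ✗
sample_id=74: ✗
sample_id=75: ✗
sample_id=76: ✓ → 118
sample_id=77: ✗
sample_id=78: ✗
sample_id=79: ✗
sample_id=80: ✗
sample_id=81: ✗
ph_avg = 118
—
[ph_sum: ph < 3]
sample_id=70: ✓ → 110
sample_id=71: ✗
sample_id=72: ✓ → 35
sample_id=73: ✗
sample_id=74: ✗
sample_id=75: ✗
sample_id=76: ✗
sample_id=77: ✓ → 110
sample_id=78: ✗
sample_id=79: ✗
sample_id=80: ✗
sample_id=81: ✓ → 189
ph_sum = 110 + 35 + 110 + 189 = 444
—
[ph_sum2: ph < 12 OR site IN ('well', 'tap')]
sample_id=70: ✓ → 110
sample_id=71: ✓ → 85
sample_id=72: ✓ → 35
sample_id=73: ✓ → 121
sample_id=74: ✓ → 88
sample_id=75: ✓ → 17
sample_id=76: ✓ → 118
sample_id=77: ✓ → 110
sample_id=78: ✓ → 179
sample_id=79: ✓ → 185
sample_id=80: ✓ → 105
sample_id=81: ✓ → 189
ph_sum2 = 110 + 85 + 35 + 121 + 88 + 17 + 118 + 110 + 179 + 185 + 105 + 189 = 1342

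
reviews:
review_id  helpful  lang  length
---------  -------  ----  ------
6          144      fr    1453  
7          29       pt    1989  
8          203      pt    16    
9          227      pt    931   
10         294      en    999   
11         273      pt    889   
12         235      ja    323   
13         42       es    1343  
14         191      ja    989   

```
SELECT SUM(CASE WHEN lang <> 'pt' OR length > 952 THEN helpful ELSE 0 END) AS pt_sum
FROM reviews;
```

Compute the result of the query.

935

review_id=6: ✓ → 144
review_id=7: ✓ → 29
review_id=8: ✗
review_id=9: ✗
review_id=10: ✓ → 294
review_id=11: ✗
review_id=12: ✓ → 235
review_id=13: ✓ → 42
review_id=14: ✓ → 191
pt_sum = 144 + 29 + 294 + 235 + 42 + 191 = 935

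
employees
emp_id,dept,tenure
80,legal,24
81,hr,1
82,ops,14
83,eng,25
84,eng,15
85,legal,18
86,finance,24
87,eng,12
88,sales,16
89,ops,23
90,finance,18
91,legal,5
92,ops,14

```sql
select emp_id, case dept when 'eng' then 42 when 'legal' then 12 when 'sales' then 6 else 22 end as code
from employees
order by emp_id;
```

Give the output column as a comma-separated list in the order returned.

12, 22, 22, 42, 42, 12, 22, 42, 6, 22, 22, 12, 22

emp_id=80: dept='legal' → 12
emp_id=81: ELSE → 22
emp_id=82: ELSE → 22
emp_id=83: dept='eng' → 42
emp_id=84: dept='eng' → 42
emp_id=85: dept='legal' → 12
emp_id=86: ELSE → 22
emp_id=87: dept='eng' → 42
emp_id=88: dept='sales' → 6
emp_id=89: ELSE → 22
emp_id=90: ELSE → 22
emp_id=91: dept='legal' → 12
emp_id=92: ELSE → 22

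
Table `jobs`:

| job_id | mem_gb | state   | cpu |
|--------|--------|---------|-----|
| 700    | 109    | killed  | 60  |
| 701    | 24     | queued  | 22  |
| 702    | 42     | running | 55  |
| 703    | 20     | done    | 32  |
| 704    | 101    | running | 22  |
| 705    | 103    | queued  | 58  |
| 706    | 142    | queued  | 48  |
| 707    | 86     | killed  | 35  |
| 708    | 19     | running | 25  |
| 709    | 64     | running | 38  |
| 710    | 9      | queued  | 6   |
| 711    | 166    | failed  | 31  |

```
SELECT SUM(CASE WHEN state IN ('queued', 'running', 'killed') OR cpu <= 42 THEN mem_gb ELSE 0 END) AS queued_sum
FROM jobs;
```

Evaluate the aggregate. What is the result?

job_id=700: ✓ → 109
job_id=701: ✓ → 24
job_id=702: ✓ → 42
job_id=703: ✓ → 20
job_id=704: ✓ → 101
job_id=705: ✓ → 103
job_id=706: ✓ → 142
job_id=707: ✓ → 86
job_id=708: ✓ → 19
job_id=709: ✓ → 64
job_id=710: ✓ → 9
job_id=711: ✓ → 166
queued_sum = 109 + 24 + 42 + 20 + 101 + 103 + 142 + 86 + 19 + 64 + 9 + 166 = 885

885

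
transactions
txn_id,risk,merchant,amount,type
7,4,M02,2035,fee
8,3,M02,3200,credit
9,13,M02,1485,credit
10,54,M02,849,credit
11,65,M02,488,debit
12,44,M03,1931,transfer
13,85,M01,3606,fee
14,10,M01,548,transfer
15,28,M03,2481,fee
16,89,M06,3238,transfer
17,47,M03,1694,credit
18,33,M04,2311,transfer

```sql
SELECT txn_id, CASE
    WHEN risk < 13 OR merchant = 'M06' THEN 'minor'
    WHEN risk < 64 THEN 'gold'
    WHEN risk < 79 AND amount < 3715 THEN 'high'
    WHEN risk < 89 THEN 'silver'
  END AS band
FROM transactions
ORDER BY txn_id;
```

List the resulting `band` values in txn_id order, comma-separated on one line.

txn_id=7: risk < 13 OR merchant = 'M06' → minor
txn_id=8: risk < 13 OR merchant = 'M06' → minor
txn_id=9: risk < 64 → gold
txn_id=10: risk < 64 → gold
txn_id=11: risk < 79 AND amount < 3715 → high
txn_id=12: risk < 64 → gold
txn_id=13: risk < 89 → silver
txn_id=14: risk < 13 OR merchant = 'M06' → minor
txn_id=15: risk < 64 → gold
txn_id=16: risk < 13 OR merchant = 'M06' → minor
txn_id=17: risk < 64 → gold
txn_id=18: risk < 64 → gold

minor, minor, gold, gold, high, gold, silver, minor, gold, minor, gold, gold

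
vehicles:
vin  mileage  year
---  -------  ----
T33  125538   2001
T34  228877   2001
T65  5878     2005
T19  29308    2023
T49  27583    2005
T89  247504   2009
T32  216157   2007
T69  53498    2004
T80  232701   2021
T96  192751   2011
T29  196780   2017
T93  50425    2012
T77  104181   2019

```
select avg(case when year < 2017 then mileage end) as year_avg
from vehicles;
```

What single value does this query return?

127579

vin=T33: ✓ → 125538
vin=T34: ✓ → 228877
vin=T65: ✓ → 5878
vin=T19: ✗
vin=T49: ✓ → 27583
vin=T89: ✓ → 247504
vin=T32: ✓ → 216157
vin=T69: ✓ → 53498
vin=T80: ✗
vin=T96: ✓ → 192751
vin=T29: ✗
vin=T93: ✓ → 50425
vin=T77: ✗
year_avg = (125538 + 228877 + 5878 + 27583 + 247504 + 216157 + 53498 + 192751 + 50425) / 9 = 127579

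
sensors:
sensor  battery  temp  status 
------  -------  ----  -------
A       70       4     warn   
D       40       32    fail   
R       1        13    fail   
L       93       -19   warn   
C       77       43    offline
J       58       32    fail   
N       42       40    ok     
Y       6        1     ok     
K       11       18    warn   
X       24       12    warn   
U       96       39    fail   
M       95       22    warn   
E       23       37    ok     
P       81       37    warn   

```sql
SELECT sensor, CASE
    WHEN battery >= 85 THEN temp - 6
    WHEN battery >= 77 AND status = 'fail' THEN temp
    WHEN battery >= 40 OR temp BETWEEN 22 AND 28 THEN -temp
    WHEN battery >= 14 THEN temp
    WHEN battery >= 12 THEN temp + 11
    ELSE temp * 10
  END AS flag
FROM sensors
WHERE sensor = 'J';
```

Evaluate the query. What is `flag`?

sensor = J: battery=58, temp=32, status=fail.
battery >= 85 → false
battery >= 77 AND status = 'fail' → false
battery >= 40 OR temp BETWEEN 22 AND 28 → true → -32

-32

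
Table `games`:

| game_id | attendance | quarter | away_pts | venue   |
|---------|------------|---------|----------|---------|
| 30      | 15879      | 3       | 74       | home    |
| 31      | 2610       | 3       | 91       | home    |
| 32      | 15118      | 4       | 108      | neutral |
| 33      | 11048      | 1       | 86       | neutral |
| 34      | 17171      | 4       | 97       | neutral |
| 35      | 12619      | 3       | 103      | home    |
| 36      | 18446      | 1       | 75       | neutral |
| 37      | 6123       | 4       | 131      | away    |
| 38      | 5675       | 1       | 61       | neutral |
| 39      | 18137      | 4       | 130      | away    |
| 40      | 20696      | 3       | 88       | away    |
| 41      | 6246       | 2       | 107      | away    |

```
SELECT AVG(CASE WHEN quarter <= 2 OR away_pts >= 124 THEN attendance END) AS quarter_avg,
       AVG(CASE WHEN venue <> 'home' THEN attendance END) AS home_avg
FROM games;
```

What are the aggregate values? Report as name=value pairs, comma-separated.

quarter_avg=10945.8333333333, home_avg=13184.4444444444

[quarter_avg: quarter <= 2 OR away_pts >= 124]
game_id=30: ✗
game_id=31: ✗
game_id=32: ✗
game_id=33: ✓ → 11048
game_id=34: ✗
game_id=35: ✗
game_id=36: ✓ → 18446
game_id=37: ✓ → 6123
game_id=38: ✓ → 5675
game_id=39: ✓ → 18137
game_id=40: ✗
game_id=41: ✓ → 6246
quarter_avg = (11048 + 18446 + 6123 + 5675 + 18137 + 6246) / 6 = 10945.8333333333
—
[home_avg: venue <> 'home']
game_id=30: ✗
game_id=31: ✗
game_id=32: ✓ → 15118
game_id=33: ✓ → 11048
game_id=34: ✓ → 17171
game_id=35: ✗
game_id=36: ✓ → 18446
game_id=37: ✓ → 6123
game_id=38: ✓ → 5675
game_id=39: ✓ → 18137
game_id=40: ✓ → 20696
game_id=41: ✓ → 6246
home_avg = (15118 + 11048 + 17171 + 18446 + 6123 + 5675 + 18137 + 20696 + 6246) / 9 = 13184.4444444444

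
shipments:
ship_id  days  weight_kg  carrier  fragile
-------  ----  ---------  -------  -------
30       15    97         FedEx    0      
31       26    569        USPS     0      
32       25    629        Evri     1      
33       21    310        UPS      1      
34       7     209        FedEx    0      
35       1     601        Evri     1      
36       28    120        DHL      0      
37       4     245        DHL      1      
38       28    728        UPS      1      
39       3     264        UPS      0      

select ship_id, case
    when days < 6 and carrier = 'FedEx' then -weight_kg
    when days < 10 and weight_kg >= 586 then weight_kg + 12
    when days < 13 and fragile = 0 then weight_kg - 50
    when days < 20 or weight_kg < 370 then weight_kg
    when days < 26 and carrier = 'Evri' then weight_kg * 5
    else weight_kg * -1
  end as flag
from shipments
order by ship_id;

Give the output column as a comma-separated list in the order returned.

97, -569, 3145, 310, 159, 613, 120, 245, -728, 214

ship_id=30: days < 20 or weight_kg < 370 → 97
ship_id=31: ELSE → -569
ship_id=32: days < 26 and carrier = 'Evri' → 3145
ship_id=33: days < 20 or weight_kg < 370 → 310
ship_id=34: days < 13 and fragile = 0 → 159
ship_id=35: days < 10 and weight_kg >= 586 → 613
ship_id=36: days < 20 or weight_kg < 370 → 120
ship_id=37: days < 20 or weight_kg < 370 → 245
ship_id=38: ELSE → -728
ship_id=39: days < 13 and fragile = 0 → 214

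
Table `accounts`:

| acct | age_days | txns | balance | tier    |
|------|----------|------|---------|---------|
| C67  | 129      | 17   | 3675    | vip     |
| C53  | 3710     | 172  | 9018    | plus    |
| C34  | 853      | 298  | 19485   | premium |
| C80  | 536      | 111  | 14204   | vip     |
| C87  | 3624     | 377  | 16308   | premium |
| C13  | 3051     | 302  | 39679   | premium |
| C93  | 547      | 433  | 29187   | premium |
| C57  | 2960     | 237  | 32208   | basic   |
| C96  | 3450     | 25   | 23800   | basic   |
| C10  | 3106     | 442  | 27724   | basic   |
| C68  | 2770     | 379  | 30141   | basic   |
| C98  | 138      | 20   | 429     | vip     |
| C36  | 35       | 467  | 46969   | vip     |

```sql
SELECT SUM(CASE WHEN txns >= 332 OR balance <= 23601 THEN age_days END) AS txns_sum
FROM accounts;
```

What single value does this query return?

acct=C67: ✓ → 129
acct=C53: ✓ → 3710
acct=C34: ✓ → 853
acct=C80: ✓ → 536
acct=C87: ✓ → 3624
acct=C13: ✗
acct=C93: ✓ → 547
acct=C57: ✗
acct=C96: ✗
acct=C10: ✓ → 3106
acct=C68: ✓ → 2770
acct=C98: ✓ → 138
acct=C36: ✓ → 35
txns_sum = 129 + 3710 + 853 + 536 + 3624 + 547 + 3106 + 2770 + 138 + 35 = 15448

15448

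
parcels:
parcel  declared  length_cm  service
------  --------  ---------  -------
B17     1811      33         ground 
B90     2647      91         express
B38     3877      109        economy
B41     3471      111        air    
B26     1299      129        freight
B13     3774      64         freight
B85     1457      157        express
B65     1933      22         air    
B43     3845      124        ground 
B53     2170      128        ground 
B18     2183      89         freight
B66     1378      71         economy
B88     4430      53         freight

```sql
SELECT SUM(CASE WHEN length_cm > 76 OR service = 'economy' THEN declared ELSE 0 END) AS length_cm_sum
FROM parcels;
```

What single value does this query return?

22327

parcel=B17: ✗
parcel=B90: ✓ → 2647
parcel=B38: ✓ → 3877
parcel=B41: ✓ → 3471
parcel=B26: ✓ → 1299
parcel=B13: ✗
parcel=B85: ✓ → 1457
parcel=B65: ✗
parcel=B43: ✓ → 3845
parcel=B53: ✓ → 2170
parcel=B18: ✓ → 2183
parcel=B66: ✓ → 1378
parcel=B88: ✗
length_cm_sum = 2647 + 3877 + 3471 + 1299 + 1457 + 3845 + 2170 + 2183 + 1378 = 22327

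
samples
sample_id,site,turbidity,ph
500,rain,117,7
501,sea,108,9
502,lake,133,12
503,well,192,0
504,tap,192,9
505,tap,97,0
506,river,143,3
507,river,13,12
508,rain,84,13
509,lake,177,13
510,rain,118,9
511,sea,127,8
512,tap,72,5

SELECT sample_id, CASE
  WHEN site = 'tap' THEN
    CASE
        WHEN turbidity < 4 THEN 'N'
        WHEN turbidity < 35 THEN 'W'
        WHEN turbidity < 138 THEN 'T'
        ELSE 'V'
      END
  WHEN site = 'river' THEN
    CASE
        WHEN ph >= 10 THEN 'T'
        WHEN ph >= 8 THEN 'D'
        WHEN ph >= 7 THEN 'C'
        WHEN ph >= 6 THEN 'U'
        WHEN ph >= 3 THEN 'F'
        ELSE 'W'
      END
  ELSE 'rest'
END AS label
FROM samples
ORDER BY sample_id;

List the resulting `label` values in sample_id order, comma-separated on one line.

sample_id=500: site='rain' → outer ELSE → rest
sample_id=501: site='sea' → outer ELSE → rest
sample_id=502: site='lake' → outer ELSE → rest
sample_id=503: site='well' → outer ELSE → rest
sample_id=504: site='tap' → inner[ELSE] → V
sample_id=505: site='tap' → inner[turbidity < 138] → T
sample_id=506: site='river' → inner[ph >= 3] → F
sample_id=507: site='river' → inner[ph >= 10] → T
sample_id=508: site='rain' → outer ELSE → rest
sample_id=509: site='lake' → outer ELSE → rest
sample_id=510: site='rain' → outer ELSE → rest
sample_id=511: site='sea' → outer ELSE → rest
sample_id=512: site='tap' → inner[turbidity < 138] → T

rest, rest, rest, rest, V, T, F, T, rest, rest, rest, rest, T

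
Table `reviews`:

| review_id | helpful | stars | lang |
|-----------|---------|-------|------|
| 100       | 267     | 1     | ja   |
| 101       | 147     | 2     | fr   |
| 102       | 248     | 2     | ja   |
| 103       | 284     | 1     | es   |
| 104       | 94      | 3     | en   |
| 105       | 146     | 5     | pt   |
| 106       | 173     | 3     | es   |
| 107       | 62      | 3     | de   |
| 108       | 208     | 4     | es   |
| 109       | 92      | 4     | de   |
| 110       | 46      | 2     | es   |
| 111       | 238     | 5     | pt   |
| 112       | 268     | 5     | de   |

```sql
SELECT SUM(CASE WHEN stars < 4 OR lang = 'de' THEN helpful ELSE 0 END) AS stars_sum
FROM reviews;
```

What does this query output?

1681

review_id=100: ✓ → 267
review_id=101: ✓ → 147
review_id=102: ✓ → 248
review_id=103: ✓ → 284
review_id=104: ✓ → 94
review_id=105: ✗
review_id=106: ✓ → 173
review_id=107: ✓ → 62
review_id=108: ✗
review_id=109: ✓ → 92
review_id=110: ✓ → 46
review_id=111: ✗
review_id=112: ✓ → 268
stars_sum = 267 + 147 + 248 + 284 + 94 + 173 + 62 + 92 + 46 + 268 = 1681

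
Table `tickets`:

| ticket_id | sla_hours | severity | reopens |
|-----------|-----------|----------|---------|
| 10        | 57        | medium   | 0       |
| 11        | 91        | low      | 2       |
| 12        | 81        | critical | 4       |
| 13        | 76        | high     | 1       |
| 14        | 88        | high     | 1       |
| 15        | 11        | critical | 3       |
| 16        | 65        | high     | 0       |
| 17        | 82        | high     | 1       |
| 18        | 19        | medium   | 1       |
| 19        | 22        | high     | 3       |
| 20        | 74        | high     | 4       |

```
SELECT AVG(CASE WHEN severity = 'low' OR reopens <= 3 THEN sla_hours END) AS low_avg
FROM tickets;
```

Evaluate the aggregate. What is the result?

ticket_id=10: ✓ → 57
ticket_id=11: ✓ → 91
ticket_id=12: ✗
ticket_id=13: ✓ → 76
ticket_id=14: ✓ → 88
ticket_id=15: ✓ → 11
ticket_id=16: ✓ → 65
ticket_id=17: ✓ → 82
ticket_id=18: ✓ → 19
ticket_id=19: ✓ → 22
ticket_id=20: ✗
low_avg = (57 + 91 + 76 + 88 + 11 + 65 + 82 + 19 + 22) / 9 = 56.7777777778

56.7777777778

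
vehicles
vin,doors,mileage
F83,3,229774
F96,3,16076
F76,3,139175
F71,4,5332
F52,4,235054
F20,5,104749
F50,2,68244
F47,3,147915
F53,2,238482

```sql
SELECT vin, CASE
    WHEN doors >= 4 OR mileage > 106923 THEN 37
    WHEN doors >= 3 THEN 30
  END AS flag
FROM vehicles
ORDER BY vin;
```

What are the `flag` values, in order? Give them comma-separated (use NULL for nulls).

vin=F20: doors >= 4 OR mileage > 106923 → 37
vin=F47: doors >= 4 OR mileage > 106923 → 37
vin=F50: (no match → NULL) → NULL
vin=F52: doors >= 4 OR mileage > 106923 → 37
vin=F53: doors >= 4 OR mileage > 106923 → 37
vin=F71: doors >= 4 OR mileage > 106923 → 37
vin=F76: doors >= 4 OR mileage > 106923 → 37
vin=F83: doors >= 4 OR mileage > 106923 → 37
vin=F96: doors >= 3 → 30

37, 37, NULL, 37, 37, 37, 37, 37, 30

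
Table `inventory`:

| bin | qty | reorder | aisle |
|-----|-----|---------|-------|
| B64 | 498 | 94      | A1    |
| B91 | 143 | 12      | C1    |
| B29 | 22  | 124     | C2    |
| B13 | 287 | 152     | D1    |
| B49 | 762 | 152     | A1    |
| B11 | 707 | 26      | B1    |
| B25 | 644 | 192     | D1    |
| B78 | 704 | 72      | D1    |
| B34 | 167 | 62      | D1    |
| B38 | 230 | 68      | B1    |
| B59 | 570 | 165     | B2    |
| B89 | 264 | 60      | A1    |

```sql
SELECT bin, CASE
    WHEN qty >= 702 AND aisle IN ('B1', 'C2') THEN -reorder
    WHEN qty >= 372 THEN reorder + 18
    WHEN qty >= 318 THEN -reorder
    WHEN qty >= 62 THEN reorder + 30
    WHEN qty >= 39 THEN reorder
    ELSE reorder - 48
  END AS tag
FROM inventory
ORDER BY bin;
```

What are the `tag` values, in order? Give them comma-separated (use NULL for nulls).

-26, 182, 210, 76, 92, 98, 170, 183, 112, 90, 90, 42

bin=B11: qty >= 702 AND aisle IN ('B1', 'C2') → -26
bin=B13: qty >= 62 → 182
bin=B25: qty >= 372 → 210
bin=B29: ELSE → 76
bin=B34: qty >= 62 → 92
bin=B38: qty >= 62 → 98
bin=B49: qty >= 372 → 170
bin=B59: qty >= 372 → 183
bin=B64: qty >= 372 → 112
bin=B78: qty >= 372 → 90
bin=B89: qty >= 62 → 90
bin=B91: qty >= 62 → 42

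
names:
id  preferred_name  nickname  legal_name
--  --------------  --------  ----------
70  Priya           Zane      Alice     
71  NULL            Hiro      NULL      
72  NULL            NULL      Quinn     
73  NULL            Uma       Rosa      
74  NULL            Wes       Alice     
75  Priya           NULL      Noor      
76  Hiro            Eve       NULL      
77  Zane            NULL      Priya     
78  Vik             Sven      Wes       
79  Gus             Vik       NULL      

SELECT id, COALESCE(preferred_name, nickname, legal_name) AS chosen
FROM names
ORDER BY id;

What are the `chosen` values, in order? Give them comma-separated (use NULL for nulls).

id=70: preferred_name=Priya → Priya
id=71: preferred_name=NULL, nickname=Hiro → Hiro
id=72: preferred_name=NULL, nickname=NULL, legal_name=Quinn → Quinn
id=73: preferred_name=NULL, nickname=Uma → Uma
id=74: preferred_name=NULL, nickname=Wes → Wes
id=75: preferred_name=Priya → Priya
id=76: preferred_name=Hiro → Hiro
id=77: preferred_name=Zane → Zane
id=78: preferred_name=Vik → Vik
id=79: preferred_name=Gus → Gus

Priya, Hiro, Quinn, Uma, Wes, Priya, Hiro, Zane, Vik, Gus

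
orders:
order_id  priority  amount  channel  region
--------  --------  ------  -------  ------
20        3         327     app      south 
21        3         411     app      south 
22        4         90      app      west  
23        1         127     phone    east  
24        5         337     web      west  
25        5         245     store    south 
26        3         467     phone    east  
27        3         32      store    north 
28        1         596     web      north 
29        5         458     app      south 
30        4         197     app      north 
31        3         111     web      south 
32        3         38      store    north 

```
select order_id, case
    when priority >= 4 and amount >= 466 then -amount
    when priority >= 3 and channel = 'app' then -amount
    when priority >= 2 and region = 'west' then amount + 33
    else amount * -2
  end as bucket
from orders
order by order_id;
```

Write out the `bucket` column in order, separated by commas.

-327, -411, -90, -254, 370, -490, -934, -64, -1192, -458, -197, -222, -76

order_id=20: priority >= 3 and channel = 'app' → -327
order_id=21: priority >= 3 and channel = 'app' → -411
order_id=22: priority >= 3 and channel = 'app' → -90
order_id=23: ELSE → -254
order_id=24: priority >= 2 and region = 'west' → 370
order_id=25: ELSE → -490
order_id=26: ELSE → -934
order_id=27: ELSE → -64
order_id=28: ELSE → -1192
order_id=29: priority >= 3 and channel = 'app' → -458
order_id=30: priority >= 3 and channel = 'app' → -197
order_id=31: ELSE → -222
order_id=32: ELSE → -76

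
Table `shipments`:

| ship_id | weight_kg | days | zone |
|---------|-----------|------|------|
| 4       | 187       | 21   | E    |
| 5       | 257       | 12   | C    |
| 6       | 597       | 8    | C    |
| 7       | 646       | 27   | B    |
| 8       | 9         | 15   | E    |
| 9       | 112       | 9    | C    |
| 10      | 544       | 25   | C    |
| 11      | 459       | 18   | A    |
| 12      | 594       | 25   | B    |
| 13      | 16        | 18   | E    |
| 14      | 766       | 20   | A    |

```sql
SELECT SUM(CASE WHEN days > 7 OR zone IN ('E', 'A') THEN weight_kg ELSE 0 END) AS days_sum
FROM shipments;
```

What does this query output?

ship_id=4: ✓ → 187
ship_id=5: ✓ → 257
ship_id=6: ✓ → 597
ship_id=7: ✓ → 646
ship_id=8: ✓ → 9
ship_id=9: ✓ → 112
ship_id=10: ✓ → 544
ship_id=11: ✓ → 459
ship_id=12: ✓ → 594
ship_id=13: ✓ → 16
ship_id=14: ✓ → 766
days_sum = 187 + 257 + 597 + 646 + 9 + 112 + 544 + 459 + 594 + 16 + 766 = 4187

4187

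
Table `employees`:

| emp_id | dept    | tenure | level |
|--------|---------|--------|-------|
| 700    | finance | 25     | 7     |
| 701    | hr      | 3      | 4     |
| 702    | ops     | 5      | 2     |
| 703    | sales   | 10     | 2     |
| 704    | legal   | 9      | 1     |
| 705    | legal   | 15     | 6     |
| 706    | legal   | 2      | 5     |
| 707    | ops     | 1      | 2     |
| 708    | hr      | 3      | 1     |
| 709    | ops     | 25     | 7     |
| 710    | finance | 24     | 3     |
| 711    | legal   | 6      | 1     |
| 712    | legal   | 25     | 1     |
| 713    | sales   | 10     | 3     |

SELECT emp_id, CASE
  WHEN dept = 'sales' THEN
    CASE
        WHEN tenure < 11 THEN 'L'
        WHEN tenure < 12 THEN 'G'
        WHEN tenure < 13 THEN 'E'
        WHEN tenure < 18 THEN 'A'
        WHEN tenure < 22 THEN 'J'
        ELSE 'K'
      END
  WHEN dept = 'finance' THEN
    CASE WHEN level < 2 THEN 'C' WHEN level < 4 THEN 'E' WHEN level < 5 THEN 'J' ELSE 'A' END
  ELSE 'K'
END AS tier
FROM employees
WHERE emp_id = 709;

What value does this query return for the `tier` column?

K

emp_id = 709: dept=ops, tenure=25, level=7.
dept='ops' → outer ELSE → K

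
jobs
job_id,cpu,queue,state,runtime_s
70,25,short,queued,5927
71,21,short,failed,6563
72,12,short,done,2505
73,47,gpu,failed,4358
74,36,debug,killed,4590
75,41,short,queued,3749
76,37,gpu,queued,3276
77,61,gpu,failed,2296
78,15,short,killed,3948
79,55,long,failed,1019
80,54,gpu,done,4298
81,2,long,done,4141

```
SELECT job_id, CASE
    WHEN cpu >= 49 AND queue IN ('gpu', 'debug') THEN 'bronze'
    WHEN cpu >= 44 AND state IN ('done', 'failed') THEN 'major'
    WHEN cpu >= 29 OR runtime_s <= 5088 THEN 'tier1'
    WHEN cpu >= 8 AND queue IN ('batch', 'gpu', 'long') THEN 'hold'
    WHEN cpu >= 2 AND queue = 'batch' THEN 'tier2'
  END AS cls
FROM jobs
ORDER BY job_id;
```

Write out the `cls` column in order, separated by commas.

job_id=70: (no match → NULL) → NULL
job_id=71: (no match → NULL) → NULL
job_id=72: cpu >= 29 OR runtime_s <= 5088 → tier1
job_id=73: cpu >= 44 AND state IN ('done', 'failed') → major
job_id=74: cpu >= 29 OR runtime_s <= 5088 → tier1
job_id=75: cpu >= 29 OR runtime_s <= 5088 → tier1
job_id=76: cpu >= 29 OR runtime_s <= 5088 → tier1
job_id=77: cpu >= 49 AND queue IN ('gpu', 'debug') → bronze
job_id=78: cpu >= 29 OR runtime_s <= 5088 → tier1
job_id=79: cpu >= 44 AND state IN ('done', 'failed') → major
job_id=80: cpu >= 49 AND queue IN ('gpu', 'debug') → bronze
job_id=81: cpu >= 29 OR runtime_s <= 5088 → tier1

NULL, NULL, tier1, major, tier1, tier1, tier1, bronze, tier1, major, bronze, tier1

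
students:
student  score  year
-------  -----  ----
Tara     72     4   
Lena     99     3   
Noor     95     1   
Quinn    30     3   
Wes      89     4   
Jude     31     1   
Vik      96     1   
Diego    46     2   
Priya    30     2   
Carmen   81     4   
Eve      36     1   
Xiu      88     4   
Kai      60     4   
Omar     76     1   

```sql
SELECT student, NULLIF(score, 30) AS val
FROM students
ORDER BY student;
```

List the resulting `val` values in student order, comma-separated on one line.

81, 46, 36, 31, 60, 99, 95, 76, NULL, NULL, 72, 96, 89, 88

student=Carmen: score=81 vs 30: differ → 81
student=Diego: score=46 vs 30: differ → 46
student=Eve: score=36 vs 30: differ → 36
student=Jude: score=31 vs 30: differ → 31
student=Kai: score=60 vs 30: differ → 60
student=Lena: score=99 vs 30: differ → 99
student=Noor: score=95 vs 30: differ → 95
student=Omar: score=76 vs 30: differ → 76
student=Priya: score=30 vs 30: equal → NULL
student=Quinn: score=30 vs 30: equal → NULL
student=Tara: score=72 vs 30: differ → 72
student=Vik: score=96 vs 30: differ → 96
student=Wes: score=89 vs 30: differ → 89
student=Xiu: score=88 vs 30: differ → 88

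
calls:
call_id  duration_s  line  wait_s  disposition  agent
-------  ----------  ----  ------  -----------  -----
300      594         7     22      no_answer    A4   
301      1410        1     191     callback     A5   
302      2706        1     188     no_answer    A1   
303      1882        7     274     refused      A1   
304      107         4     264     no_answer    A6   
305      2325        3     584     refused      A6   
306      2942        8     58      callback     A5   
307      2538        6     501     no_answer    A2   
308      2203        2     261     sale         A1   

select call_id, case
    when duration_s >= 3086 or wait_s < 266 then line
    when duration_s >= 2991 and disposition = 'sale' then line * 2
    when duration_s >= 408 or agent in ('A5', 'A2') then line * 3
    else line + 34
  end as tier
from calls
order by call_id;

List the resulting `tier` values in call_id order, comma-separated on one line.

call_id=300: duration_s >= 3086 or wait_s < 266 → 7
call_id=301: duration_s >= 3086 or wait_s < 266 → 1
call_id=302: duration_s >= 3086 or wait_s < 266 → 1
call_id=303: duration_s >= 408 or agent in ('A5', 'A2') → 21
call_id=304: duration_s >= 3086 or wait_s < 266 → 4
call_id=305: duration_s >= 408 or agent in ('A5', 'A2') → 9
call_id=306: duration_s >= 3086 or wait_s < 266 → 8
call_id=307: duration_s >= 408 or agent in ('A5', 'A2') → 18
call_id=308: duration_s >= 3086 or wait_s < 266 → 2

7, 1, 1, 21, 4, 9, 8, 18, 2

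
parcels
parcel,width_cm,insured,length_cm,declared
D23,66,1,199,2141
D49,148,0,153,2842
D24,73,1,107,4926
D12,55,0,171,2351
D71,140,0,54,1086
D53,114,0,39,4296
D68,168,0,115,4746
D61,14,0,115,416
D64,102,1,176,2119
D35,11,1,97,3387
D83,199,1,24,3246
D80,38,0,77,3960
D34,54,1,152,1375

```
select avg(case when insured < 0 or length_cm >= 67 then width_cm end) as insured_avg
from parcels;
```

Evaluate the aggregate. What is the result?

parcel=D23: ✓ → 66
parcel=D49: ✓ → 148
parcel=D24: ✓ → 73
parcel=D12: ✓ → 55
parcel=D71: ✗
parcel=D53: ✗
parcel=D68: ✓ → 168
parcel=D61: ✓ → 14
parcel=D64: ✓ → 102
parcel=D35: ✓ → 11
parcel=D83: ✗
parcel=D80: ✓ → 38
parcel=D34: ✓ → 54
insured_avg = (66 + 148 + 73 + 55 + 168 + 14 + 102 + 11 + 38 + 54) / 10 = 72.9

72.9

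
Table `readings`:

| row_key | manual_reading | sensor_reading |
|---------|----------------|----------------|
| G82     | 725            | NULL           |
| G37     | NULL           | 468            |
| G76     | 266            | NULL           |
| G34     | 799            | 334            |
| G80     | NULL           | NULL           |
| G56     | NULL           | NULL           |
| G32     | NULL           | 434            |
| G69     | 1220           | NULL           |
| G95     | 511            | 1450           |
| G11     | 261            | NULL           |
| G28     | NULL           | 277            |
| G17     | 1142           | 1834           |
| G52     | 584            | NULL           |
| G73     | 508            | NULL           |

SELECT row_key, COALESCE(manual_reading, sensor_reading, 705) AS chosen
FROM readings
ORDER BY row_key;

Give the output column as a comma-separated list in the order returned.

261, 1142, 277, 434, 799, 468, 584, 705, 1220, 508, 266, 705, 725, 511

row_key=G11: manual_reading=261 → 261
row_key=G17: manual_reading=1142 → 1142
row_key=G28: manual_reading=NULL, sensor_reading=277 → 277
row_key=G32: manual_reading=NULL, sensor_reading=434 → 434
row_key=G34: manual_reading=799 → 799
row_key=G37: manual_reading=NULL, sensor_reading=468 → 468
row_key=G52: manual_reading=584 → 584
row_key=G56: manual_reading=NULL, sensor_reading=NULL, → literal 705 → 705
row_key=G69: manual_reading=1220 → 1220
row_key=G73: manual_reading=508 → 508
row_key=G76: manual_reading=266 → 266
row_key=G80: manual_reading=NULL, sensor_reading=NULL, → literal 705 → 705
row_key=G82: manual_reading=725 → 725
row_key=G95: manual_reading=511 → 511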